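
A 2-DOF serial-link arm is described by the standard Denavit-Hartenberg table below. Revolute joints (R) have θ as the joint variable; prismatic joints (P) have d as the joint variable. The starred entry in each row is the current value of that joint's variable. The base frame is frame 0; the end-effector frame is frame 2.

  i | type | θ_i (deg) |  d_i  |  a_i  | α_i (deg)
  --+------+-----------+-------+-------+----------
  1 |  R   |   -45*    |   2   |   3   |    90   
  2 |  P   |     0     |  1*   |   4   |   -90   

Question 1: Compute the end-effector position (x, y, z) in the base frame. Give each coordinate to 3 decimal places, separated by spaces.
4.243 -5.657 2.000

after link 1: o_1 = (2.1213, -2.1213, 2.0000)
after link 2: o_2 = (4.2426, -5.6569, 2.0000)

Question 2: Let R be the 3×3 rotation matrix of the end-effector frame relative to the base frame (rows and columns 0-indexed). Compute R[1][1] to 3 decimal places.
0.707

End-effector y-axis (col 1 of R) = (0.7071,0.7071,0.0000)
R[1][1] = 0.7071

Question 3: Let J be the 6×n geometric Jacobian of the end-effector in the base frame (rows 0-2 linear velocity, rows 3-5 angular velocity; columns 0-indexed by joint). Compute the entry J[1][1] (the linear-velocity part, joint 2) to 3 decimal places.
-0.707

prismatic axis z_1 = (-0.7071,-0.7071,0.0000)
J_v[:, 1] = z_1; J_ω[:, 1] = (0,0,0)
entry J[1][1] = -0.7071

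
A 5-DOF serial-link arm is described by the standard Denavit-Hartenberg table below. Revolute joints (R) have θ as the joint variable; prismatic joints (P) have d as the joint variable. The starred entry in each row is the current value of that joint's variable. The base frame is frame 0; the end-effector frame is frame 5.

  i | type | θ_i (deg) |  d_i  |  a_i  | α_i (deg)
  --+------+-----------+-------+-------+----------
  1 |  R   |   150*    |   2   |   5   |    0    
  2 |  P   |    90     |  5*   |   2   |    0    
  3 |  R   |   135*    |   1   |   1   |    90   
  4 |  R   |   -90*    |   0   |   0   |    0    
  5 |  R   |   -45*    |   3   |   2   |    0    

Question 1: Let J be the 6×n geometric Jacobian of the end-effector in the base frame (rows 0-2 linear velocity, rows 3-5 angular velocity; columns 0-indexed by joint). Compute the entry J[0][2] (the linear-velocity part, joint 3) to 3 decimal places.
3.005

axis z_2 = (0.0000,0.0000,1.0000); lever o_n−o_2 = (0.3764,-3.0050,-0.4142)
cross product → J_v[:, 2] = (3.0050,0.3764,-0.0000)
J_ω[:, 2] = z_2
entry J[0][2] = 3.0050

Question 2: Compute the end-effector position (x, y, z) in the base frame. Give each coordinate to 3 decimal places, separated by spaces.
-4.954 -2.237 6.586

after link 1: o_1 = (-4.3301, 2.5000, 2.0000)
after link 2: o_2 = (-5.3301, 0.7679, 7.0000)
after link 3: o_3 = (-4.3642, 1.0268, 8.0000)
after link 4: o_4 = (-4.3642, 1.0268, 8.0000)
after link 5: o_5 = (-4.9538, -2.2370, 6.5858)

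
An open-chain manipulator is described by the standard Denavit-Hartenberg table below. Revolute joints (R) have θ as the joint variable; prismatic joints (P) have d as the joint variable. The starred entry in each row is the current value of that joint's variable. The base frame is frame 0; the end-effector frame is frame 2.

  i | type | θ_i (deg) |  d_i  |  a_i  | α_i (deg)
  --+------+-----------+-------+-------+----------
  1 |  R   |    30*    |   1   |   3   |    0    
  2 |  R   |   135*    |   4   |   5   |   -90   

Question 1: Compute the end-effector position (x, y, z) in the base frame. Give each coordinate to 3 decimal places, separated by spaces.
-2.232 2.794 5.000

after link 1: o_1 = (2.5981, 1.5000, 1.0000)
after link 2: o_2 = (-2.2316, 2.7941, 5.0000)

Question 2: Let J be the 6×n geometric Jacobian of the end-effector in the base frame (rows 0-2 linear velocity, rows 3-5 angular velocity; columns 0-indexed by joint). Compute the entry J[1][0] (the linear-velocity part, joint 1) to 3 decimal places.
-2.232

axis z_0 = ẑ; lever o_n−o_0 = (-2.2316,2.7941,5.0000)
cross product → J_v[:, 0] = (-2.7941,-2.2316,0.0000)
J_ω[:, 0] = z_0
entry J[1][0] = -2.2316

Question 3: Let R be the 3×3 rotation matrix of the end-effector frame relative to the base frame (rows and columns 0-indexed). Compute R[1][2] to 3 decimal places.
-0.966

End-effector z-axis (col 2 of R) = (-0.2588,-0.9659,0.0000)
R[1][2] = -0.9659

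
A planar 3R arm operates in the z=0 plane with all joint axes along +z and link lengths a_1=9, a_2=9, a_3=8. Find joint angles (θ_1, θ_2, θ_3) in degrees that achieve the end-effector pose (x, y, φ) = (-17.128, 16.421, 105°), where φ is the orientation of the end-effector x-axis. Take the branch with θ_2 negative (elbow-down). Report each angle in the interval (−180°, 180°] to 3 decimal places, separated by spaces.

wrist centre = target − a_3·(cos φ, sin φ) = (-15.0574, 8.6936)
cos θ_2 = (302.3053−9²−9²)/(2·9·9) = 0.8661; θ_2 = -29.9935° (elbow-down)
β = atan2(8.6936,-15.0574) = 149.9995°; ψ = atan2(-4.4991,16.7947) = -14.9968°
θ_1 = β − ψ = 164.9963°
θ_3 = φ − θ_1 − θ_2 = -30.0028° (wrapped to (-180°,180°])

164.996 -29.994 -30.003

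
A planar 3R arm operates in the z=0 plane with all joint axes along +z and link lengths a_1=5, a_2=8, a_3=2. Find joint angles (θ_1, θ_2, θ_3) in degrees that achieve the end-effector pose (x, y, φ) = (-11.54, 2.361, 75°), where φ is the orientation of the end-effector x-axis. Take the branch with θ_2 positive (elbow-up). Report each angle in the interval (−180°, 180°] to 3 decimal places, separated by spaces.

150.003 44.998 -120.001

wrist centre = target − a_3·(cos φ, sin φ) = (-12.0576, 0.4291)
cos θ_2 = (145.5708−5²−8²)/(2·5·8) = 0.7071; θ_2 = 44.9977° (elbow-up)
β = atan2(0.4291,-12.0576) = 177.9616°; ψ = atan2(5.6566,10.6571) = 27.9587°
θ_1 = β − ψ = 150.0029°
θ_3 = φ − θ_1 − θ_2 = -120.0006° (wrapped to (-180°,180°])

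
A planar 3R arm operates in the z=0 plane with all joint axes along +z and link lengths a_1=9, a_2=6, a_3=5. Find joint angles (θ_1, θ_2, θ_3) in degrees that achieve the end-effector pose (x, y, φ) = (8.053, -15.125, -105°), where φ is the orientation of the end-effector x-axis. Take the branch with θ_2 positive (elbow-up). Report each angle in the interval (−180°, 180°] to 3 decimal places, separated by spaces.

wrist centre = target − a_3·(cos φ, sin φ) = (9.3471, -10.2954)
cos θ_2 = (193.3629−9²−6²)/(2·9·6) = 0.7071; θ_2 = 45.0035° (elbow-up)
β = atan2(-10.2954,9.3471) = -47.7639°; ψ = atan2(4.2429,13.2424) = 17.7656°
θ_1 = β − ψ = -65.5295°
θ_3 = φ − θ_1 − θ_2 = -84.4740° (wrapped to (-180°,180°])

-65.530 45.004 -84.474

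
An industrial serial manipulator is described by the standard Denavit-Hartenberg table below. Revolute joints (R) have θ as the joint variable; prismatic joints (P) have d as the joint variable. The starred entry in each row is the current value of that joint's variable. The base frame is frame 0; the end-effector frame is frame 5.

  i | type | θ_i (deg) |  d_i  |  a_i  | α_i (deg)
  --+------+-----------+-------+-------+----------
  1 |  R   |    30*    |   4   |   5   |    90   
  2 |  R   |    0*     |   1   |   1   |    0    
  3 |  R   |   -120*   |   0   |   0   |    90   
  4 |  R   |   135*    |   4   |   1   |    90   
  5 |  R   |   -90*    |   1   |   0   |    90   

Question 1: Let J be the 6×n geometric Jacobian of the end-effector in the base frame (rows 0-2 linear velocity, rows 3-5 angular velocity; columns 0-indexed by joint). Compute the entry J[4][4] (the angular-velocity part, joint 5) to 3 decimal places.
-0.789

axis z_4 = (0.0474,-0.7891,-0.6124); lever o_n−o_4 = (0.0474,-0.7891,-0.6124)
cross product → J_v[:, 4] = (0.0000,-0.0000,0.0000)
J_ω[:, 4] = z_4
entry J[4][4] = -0.7891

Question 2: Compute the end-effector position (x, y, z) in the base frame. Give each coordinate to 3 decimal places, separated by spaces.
after link 1: o_1 = (4.3301, 2.5000, 4.0000)
after link 2: o_2 = (5.6962, 2.1340, 4.0000)
after link 3: o_3 = (5.6962, 2.1340, 4.0000)
after link 4: o_4 = (3.3559, -0.0337, 6.6124)
after link 5: o_5 = (3.4033, -0.8228, 6.0000)

3.403 -0.823 6.000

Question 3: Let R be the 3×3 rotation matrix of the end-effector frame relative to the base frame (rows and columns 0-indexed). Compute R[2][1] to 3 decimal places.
-0.612

End-effector y-axis (col 1 of R) = (0.0474,-0.7891,-0.6124)
R[2][1] = -0.6124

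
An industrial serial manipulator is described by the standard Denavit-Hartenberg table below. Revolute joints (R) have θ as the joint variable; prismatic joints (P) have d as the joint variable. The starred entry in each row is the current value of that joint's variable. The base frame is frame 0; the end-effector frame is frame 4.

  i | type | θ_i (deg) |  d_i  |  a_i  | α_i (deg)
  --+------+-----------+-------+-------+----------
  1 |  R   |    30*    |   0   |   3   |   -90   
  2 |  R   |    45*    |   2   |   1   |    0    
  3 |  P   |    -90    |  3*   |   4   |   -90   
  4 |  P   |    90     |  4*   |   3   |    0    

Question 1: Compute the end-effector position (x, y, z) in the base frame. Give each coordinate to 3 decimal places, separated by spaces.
after link 1: o_1 = (2.5981, 1.5000, 0.0000)
after link 2: o_2 = (2.2104, 3.5856, -0.7071)
after link 3: o_3 = (3.1599, 7.5979, 2.1213)
after link 4: o_4 = (7.1094, 6.4140, -0.7071)

7.109 6.414 -0.707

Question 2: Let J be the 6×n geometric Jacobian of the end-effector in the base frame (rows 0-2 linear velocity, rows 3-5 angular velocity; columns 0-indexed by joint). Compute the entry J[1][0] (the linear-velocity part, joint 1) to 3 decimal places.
axis z_0 = ẑ; lever o_n−o_0 = (7.1094,6.4140,-0.7071)
cross product → J_v[:, 0] = (-6.4140,7.1094,0.0000)
J_ω[:, 0] = z_0
entry J[1][0] = 7.1094

7.109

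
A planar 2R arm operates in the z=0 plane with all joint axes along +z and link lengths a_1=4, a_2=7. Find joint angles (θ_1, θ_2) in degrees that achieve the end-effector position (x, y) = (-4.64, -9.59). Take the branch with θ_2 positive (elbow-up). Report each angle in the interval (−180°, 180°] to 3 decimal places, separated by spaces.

-134.999 29.999

cos θ_2 = (113.4977−4²−7²)/(2·4·7) = 0.8660; θ_2 = 29.9994° (elbow-up)
β = atan2(-9.5900,-4.6400) = -115.8194°; ψ = atan2(3.4999,10.0622) = 19.1792°
θ_1 = β − ψ = -134.9986°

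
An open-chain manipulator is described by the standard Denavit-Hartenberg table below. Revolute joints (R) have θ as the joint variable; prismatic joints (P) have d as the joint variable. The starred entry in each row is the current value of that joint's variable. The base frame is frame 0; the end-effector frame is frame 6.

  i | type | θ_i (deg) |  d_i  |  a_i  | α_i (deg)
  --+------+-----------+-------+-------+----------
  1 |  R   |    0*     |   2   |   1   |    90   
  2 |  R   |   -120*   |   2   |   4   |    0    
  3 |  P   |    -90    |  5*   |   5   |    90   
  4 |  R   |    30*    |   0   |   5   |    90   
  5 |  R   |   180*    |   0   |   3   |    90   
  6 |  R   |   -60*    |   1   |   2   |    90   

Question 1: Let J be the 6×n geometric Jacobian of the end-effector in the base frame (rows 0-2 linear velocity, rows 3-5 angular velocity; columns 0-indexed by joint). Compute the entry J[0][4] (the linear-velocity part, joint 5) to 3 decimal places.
axis z_4 = (-0.4330,0.8660,0.2500); lever o_n−o_4 = (4.2500,0.5000,-1.2990)
cross product → J_v[:, 4] = (-1.2500,0.5000,-3.8971)
J_ω[:, 4] = z_4
entry J[0][4] = -1.2500

-1.250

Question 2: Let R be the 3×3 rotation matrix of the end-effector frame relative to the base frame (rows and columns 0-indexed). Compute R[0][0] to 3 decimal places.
End-effector x-axis (col 0 of R) = (0.7500,-0.5000,-0.4330)
R[0][0] = 0.7500

0.750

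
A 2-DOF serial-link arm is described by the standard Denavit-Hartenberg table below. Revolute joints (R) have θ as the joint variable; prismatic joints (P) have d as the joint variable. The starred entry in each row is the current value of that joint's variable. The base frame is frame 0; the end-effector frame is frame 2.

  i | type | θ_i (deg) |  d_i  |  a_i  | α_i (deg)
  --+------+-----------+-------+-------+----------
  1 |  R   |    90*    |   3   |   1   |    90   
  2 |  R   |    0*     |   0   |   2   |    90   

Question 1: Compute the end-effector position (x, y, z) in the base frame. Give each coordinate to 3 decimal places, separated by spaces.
0.000 3.000 3.000

after link 1: o_1 = (0.0000, 1.0000, 3.0000)
after link 2: o_2 = (0.0000, 3.0000, 3.0000)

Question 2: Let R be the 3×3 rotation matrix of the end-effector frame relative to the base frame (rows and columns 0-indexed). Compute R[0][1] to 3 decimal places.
1.000

End-effector y-axis (col 1 of R) = (1.0000,-0.0000,0.0000)
R[0][1] = 1.0000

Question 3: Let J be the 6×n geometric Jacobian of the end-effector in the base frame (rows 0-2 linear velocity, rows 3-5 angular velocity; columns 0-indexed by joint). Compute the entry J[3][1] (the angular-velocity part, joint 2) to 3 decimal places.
axis z_1 = (1.0000,-0.0000,0.0000); lever o_n−o_1 = (0.0000,2.0000,0.0000)
cross product → J_v[:, 1] = (-0.0000,0.0000,2.0000)
J_ω[:, 1] = z_1
entry J[3][1] = 1.0000

1.000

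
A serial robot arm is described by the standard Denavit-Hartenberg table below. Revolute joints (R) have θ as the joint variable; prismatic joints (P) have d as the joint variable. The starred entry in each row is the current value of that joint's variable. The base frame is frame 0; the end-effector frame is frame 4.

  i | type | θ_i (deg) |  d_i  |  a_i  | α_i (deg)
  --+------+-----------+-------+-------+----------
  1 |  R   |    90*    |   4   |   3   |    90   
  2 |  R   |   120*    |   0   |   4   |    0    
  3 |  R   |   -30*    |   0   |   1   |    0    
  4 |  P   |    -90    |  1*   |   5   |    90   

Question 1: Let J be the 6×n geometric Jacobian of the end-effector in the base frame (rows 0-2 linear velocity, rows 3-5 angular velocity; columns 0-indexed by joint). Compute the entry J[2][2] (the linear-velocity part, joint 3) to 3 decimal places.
5.000

axis z_2 = (1.0000,-0.0000,0.0000); lever o_n−o_2 = (1.0000,5.0000,1.0000)
cross product → J_v[:, 2] = (-0.0000,-1.0000,5.0000)
J_ω[:, 2] = z_2
entry J[2][2] = 5.0000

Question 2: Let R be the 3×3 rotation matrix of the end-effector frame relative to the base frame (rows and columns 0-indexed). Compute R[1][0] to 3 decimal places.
End-effector x-axis (col 0 of R) = (0.0000,1.0000,-0.0000)
R[1][0] = 1.0000

1.000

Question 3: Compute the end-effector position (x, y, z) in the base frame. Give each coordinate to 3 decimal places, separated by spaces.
after link 1: o_1 = (0.0000, 3.0000, 4.0000)
after link 2: o_2 = (-0.0000, 1.0000, 7.4641)
after link 3: o_3 = (-0.0000, 1.0000, 8.4641)
after link 4: o_4 = (1.0000, 6.0000, 8.4641)

1.000 6.000 8.464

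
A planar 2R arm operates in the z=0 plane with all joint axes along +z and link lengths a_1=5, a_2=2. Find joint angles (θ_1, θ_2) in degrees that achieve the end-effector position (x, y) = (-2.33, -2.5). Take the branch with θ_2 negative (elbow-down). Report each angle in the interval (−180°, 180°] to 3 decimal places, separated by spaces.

cos θ_2 = (11.6789−5²−2²)/(2·5·2) = -0.8661; θ_2 = -150.0034° (elbow-down)
β = atan2(-2.5000,-2.3300) = -132.9842°; ψ = atan2(-0.9999,3.2679) = -17.0129°
θ_1 = β − ψ = -115.9713°

-115.971 -150.003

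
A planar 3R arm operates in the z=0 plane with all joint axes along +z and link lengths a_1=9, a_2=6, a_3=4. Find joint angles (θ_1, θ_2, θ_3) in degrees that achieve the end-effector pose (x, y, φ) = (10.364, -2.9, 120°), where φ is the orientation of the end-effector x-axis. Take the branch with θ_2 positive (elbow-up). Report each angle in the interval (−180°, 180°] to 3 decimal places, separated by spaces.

-45.000 44.998 120.002

wrist centre = target − a_3·(cos φ, sin φ) = (12.3640, -6.3641)
cos θ_2 = (193.3703−9²−6²)/(2·9·6) = 0.7071; θ_2 = 44.9979° (elbow-up)
β = atan2(-6.3641,12.3640) = -27.2362°; ψ = atan2(4.2425,13.2428) = 17.7635°
θ_1 = β − ψ = -44.9996°
θ_3 = φ − θ_1 − θ_2 = 120.0017° (wrapped to (-180°,180°])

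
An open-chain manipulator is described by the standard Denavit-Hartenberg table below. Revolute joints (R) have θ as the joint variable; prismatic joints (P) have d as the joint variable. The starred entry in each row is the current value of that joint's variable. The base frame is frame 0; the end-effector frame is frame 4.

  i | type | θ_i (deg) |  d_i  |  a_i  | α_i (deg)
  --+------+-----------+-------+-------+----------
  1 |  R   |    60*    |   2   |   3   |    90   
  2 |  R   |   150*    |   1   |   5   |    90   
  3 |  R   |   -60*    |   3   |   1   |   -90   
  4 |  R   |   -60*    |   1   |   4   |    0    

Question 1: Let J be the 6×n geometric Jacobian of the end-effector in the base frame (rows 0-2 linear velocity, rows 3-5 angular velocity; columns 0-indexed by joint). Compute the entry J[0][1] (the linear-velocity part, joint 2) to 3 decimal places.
-4.641

axis z_1 = (0.8660,-0.5000,0.0000); lever o_n−o_1 = (-2.5245,-2.1764,9.2811)
cross product → J_v[:, 1] = (-4.6405,-8.0377,-3.1471)
J_ω[:, 1] = z_1
entry J[0][1] = -4.6405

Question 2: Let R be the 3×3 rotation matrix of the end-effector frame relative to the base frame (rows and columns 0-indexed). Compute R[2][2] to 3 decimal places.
End-effector z-axis (col 2 of R) = (0.0580,-0.8995,0.4330)
R[2][2] = 0.4330

0.433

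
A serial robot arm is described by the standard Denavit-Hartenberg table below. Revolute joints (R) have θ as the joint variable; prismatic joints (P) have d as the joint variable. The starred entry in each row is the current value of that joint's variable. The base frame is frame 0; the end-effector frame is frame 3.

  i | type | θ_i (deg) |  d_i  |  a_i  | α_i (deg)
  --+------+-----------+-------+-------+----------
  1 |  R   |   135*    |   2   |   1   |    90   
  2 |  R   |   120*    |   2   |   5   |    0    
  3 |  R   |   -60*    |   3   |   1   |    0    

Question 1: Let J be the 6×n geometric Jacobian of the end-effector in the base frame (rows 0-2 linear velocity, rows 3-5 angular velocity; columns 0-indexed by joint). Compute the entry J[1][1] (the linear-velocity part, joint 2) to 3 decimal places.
-3.674

axis z_1 = (0.7071,0.7071,0.0000); lever o_n−o_1 = (4.9497,2.1213,5.1962)
cross product → J_v[:, 1] = (3.6742,-3.6742,-2.0000)
J_ω[:, 1] = z_1
entry J[1][1] = -3.6742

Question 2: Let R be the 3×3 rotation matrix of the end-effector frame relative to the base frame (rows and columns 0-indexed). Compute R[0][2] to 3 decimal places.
End-effector z-axis (col 2 of R) = (0.7071,0.7071,0.0000)
R[0][2] = 0.7071

0.707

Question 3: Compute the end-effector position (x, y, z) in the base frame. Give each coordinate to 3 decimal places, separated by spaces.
after link 1: o_1 = (-0.7071, 0.7071, 2.0000)
after link 2: o_2 = (2.4749, 0.3536, 6.3301)
after link 3: o_3 = (4.2426, 2.8284, 7.1962)

4.243 2.828 7.196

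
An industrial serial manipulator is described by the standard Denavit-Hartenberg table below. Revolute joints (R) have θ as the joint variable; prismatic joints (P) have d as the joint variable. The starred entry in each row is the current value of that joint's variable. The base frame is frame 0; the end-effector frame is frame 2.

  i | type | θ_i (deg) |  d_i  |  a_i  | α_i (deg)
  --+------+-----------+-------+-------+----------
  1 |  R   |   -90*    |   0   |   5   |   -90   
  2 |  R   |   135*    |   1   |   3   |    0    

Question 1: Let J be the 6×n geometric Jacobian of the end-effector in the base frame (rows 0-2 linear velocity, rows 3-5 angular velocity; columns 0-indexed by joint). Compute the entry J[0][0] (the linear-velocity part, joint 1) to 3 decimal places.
2.879

axis z_0 = ẑ; lever o_n−o_0 = (1.0000,-2.8787,-2.1213)
cross product → J_v[:, 0] = (2.8787,1.0000,-0.0000)
J_ω[:, 0] = z_0
entry J[0][0] = 2.8787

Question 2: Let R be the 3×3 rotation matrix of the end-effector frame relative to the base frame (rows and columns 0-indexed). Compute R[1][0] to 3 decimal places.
0.707

End-effector x-axis (col 0 of R) = (0.0000,0.7071,-0.7071)
R[1][0] = 0.7071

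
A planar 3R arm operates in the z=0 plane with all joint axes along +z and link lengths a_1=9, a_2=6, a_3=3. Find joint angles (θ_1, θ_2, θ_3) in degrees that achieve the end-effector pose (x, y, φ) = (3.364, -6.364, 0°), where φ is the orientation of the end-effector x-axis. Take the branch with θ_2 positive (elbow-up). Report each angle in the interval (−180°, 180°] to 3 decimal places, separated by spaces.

wrist centre = target − a_3·(cos φ, sin φ) = (0.3640, -6.3640)
cos θ_2 = (40.6330−9²−6²)/(2·9·6) = -0.7071; θ_2 = 134.9996° (elbow-up)
β = atan2(-6.3640,0.3640) = -86.7264°; ψ = atan2(4.2427,4.7574) = 41.7268°
θ_1 = β − ψ = -128.4532°
θ_3 = φ − θ_1 − θ_2 = -6.5464° (wrapped to (-180°,180°])

-128.453 135.000 -6.546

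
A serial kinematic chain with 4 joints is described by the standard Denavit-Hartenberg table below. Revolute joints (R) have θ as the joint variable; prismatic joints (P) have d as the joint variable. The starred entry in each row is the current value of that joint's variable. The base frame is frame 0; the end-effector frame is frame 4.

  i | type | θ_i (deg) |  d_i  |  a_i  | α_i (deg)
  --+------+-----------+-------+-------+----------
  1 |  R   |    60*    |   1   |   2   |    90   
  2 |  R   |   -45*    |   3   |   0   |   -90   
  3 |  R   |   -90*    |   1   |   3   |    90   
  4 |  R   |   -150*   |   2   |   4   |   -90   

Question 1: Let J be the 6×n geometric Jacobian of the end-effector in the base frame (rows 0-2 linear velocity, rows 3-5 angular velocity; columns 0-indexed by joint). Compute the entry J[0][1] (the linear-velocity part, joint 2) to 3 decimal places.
axis z_1 = (0.8660,-0.5000,0.0000); lever o_n−o_1 = (1.1355,-3.1051,0.7071)
cross product → J_v[:, 1] = (-0.3536,-0.6124,-2.1213)
J_ω[:, 1] = z_1
entry J[0][1] = -0.3536

-0.354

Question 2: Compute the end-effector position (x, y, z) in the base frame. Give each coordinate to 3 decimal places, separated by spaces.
after link 1: o_1 = (1.0000, 1.7321, 1.0000)
after link 2: o_2 = (3.5981, 0.2321, 1.0000)
after link 3: o_3 = (6.5497, -0.6556, 1.7071)
after link 4: o_4 = (2.1355, -1.3730, 1.7071)

2.135 -1.373 1.707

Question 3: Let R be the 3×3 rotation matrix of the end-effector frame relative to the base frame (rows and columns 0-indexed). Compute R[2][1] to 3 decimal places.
-0.707

End-effector y-axis (col 1 of R) = (0.3536,0.6124,-0.7071)
R[2][1] = -0.7071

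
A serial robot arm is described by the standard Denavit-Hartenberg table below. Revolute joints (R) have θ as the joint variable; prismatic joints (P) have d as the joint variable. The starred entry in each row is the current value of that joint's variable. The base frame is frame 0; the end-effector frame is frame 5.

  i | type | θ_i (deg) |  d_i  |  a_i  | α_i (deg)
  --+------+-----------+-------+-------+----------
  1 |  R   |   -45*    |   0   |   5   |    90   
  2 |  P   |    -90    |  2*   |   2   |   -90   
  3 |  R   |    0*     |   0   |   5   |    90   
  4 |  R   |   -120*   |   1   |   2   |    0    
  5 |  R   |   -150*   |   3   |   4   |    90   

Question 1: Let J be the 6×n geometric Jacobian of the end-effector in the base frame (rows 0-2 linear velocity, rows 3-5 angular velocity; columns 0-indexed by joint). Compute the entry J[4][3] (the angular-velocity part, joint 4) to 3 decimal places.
axis z_3 = (-0.7071,-0.7071,0.0000); lever o_n−o_3 = (-1.2247,-4.4321,1.0000)
cross product → J_v[:, 3] = (-0.7071,0.7071,2.2679)
J_ω[:, 3] = z_3
entry J[4][3] = -0.7071

-0.707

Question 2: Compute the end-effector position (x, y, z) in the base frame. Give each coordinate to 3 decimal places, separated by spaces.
0.897 -9.382 -6.000

after link 1: o_1 = (3.5355, -3.5355, 0.0000)
after link 2: o_2 = (2.1213, -4.9497, -2.0000)
after link 3: o_3 = (2.1213, -4.9497, -7.0000)
after link 4: o_4 = (0.1895, -4.4321, -6.0000)
after link 5: o_5 = (0.8966, -9.3819, -6.0000)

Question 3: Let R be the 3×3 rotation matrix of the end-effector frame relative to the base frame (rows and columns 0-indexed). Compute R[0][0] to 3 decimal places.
0.707

End-effector x-axis (col 0 of R) = (0.7071,-0.7071,0.0000)
R[0][0] = 0.7071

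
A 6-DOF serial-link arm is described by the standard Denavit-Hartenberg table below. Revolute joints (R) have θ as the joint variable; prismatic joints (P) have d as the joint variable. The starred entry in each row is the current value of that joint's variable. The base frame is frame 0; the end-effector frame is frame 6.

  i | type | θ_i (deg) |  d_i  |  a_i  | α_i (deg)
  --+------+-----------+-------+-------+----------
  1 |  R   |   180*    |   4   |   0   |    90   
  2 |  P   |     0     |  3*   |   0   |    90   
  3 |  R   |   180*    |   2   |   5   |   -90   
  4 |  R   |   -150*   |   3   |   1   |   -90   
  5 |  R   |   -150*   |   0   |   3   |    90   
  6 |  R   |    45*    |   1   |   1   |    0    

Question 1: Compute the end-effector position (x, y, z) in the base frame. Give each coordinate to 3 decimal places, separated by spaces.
after link 1: o_1 = (0.0000, 0.0000, 4.0000)
after link 2: o_2 = (0.0000, 3.0000, 4.0000)
after link 3: o_3 = (5.0000, 3.0000, 2.0000)
after link 4: o_4 = (4.1340, 0.0000, 1.5000)
after link 5: o_5 = (6.3840, -1.5000, 2.7990)
after link 6: o_6 = (7.7009, -0.9875, 2.7429)

7.701 -0.988 2.743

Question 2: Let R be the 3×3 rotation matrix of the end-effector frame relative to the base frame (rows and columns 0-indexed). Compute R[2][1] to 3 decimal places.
End-effector y-axis (col 1 of R) = (-0.1768,0.3536,-0.9186)
R[2][1] = -0.9186

-0.919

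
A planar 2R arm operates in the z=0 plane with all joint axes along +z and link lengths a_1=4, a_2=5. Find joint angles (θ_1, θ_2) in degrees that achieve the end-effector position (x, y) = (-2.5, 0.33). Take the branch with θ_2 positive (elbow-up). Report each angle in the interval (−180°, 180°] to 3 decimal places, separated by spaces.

74.958 150.000

cos θ_2 = (6.3589−4²−5²)/(2·4·5) = -0.8660; θ_2 = 150.0002° (elbow-up)
β = atan2(0.3300,-2.5000) = 172.4804°; ψ = atan2(2.5000,-0.3301) = 97.5227°
θ_1 = β − ψ = 74.9577°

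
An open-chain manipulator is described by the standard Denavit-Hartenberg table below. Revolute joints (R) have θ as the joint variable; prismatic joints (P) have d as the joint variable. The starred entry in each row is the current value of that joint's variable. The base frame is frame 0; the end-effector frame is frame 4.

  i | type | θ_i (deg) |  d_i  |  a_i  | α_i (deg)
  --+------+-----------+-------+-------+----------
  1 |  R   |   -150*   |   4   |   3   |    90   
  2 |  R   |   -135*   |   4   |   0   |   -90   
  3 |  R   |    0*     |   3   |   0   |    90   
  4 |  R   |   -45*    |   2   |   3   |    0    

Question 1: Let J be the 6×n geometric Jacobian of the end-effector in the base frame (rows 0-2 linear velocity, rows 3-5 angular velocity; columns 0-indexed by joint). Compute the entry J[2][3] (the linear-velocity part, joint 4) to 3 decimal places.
axis z_3 = (-0.5000,0.8660,0.0000); lever o_n−o_3 = (1.5981,3.2321,-0.0000)
cross product → J_v[:, 3] = (-0.0000,-0.0000,-3.0000)
J_ω[:, 3] = z_3
entry J[2][3] = -3.0000

-3.000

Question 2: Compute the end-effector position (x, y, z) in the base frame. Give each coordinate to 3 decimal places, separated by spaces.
-4.837 4.135 1.879

after link 1: o_1 = (-2.5981, -1.5000, 4.0000)
after link 2: o_2 = (-4.5981, 1.9641, 4.0000)
after link 3: o_3 = (-6.4352, 0.9034, 1.8787)
after link 4: o_4 = (-4.8371, 4.1355, 1.8787)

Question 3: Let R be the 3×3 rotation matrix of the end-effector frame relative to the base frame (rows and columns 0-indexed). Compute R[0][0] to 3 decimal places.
0.866

End-effector x-axis (col 0 of R) = (0.8660,0.5000,-0.0000)
R[0][0] = 0.8660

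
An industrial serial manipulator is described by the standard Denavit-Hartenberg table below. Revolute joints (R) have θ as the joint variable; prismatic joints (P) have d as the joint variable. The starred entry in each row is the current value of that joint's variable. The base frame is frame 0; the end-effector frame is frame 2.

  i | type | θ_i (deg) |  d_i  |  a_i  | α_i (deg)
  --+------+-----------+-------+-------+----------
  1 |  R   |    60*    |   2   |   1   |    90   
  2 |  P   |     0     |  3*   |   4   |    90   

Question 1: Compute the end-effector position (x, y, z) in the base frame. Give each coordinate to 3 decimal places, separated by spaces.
5.098 2.830 2.000

after link 1: o_1 = (0.5000, 0.8660, 2.0000)
after link 2: o_2 = (5.0981, 2.8301, 2.0000)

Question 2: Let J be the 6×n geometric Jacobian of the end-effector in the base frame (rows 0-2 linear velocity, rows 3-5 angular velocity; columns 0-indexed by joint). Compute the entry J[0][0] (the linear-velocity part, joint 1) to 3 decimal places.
-2.830

axis z_0 = ẑ; lever o_n−o_0 = (5.0981,2.8301,2.0000)
cross product → J_v[:, 0] = (-2.8301,5.0981,0.0000)
J_ω[:, 0] = z_0
entry J[0][0] = -2.8301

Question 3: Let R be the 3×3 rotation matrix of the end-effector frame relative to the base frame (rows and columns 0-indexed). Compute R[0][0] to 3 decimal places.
End-effector x-axis (col 0 of R) = (0.5000,0.8660,0.0000)
R[0][0] = 0.5000

0.500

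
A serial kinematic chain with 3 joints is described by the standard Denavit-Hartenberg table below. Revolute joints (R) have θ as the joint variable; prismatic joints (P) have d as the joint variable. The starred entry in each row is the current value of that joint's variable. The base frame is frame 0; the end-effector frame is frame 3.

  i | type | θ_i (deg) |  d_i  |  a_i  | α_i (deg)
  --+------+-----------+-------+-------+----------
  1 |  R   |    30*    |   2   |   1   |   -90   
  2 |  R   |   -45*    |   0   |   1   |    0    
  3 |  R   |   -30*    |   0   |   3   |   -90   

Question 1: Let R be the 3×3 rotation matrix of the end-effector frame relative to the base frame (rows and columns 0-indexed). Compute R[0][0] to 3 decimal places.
End-effector x-axis (col 0 of R) = (0.2241,0.1294,0.9659)
R[0][0] = 0.2241

0.224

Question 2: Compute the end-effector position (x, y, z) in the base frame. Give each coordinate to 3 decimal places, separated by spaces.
after link 1: o_1 = (0.8660, 0.5000, 2.0000)
after link 2: o_2 = (1.4784, 0.8536, 2.7071)
after link 3: o_3 = (2.1508, 1.2418, 5.6049)

2.151 1.242 5.605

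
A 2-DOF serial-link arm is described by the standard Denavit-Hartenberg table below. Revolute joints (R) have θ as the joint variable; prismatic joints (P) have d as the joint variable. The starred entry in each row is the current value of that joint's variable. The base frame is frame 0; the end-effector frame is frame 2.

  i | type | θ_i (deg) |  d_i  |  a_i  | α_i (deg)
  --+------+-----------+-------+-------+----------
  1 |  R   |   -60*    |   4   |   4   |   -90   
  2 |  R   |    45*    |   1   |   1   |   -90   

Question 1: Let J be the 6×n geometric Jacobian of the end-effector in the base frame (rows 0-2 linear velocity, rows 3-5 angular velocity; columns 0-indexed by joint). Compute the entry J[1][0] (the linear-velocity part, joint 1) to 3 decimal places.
axis z_0 = ẑ; lever o_n−o_0 = (3.2196,-3.5765,3.2929)
cross product → J_v[:, 0] = (3.5765,3.2196,-0.0000)
J_ω[:, 0] = z_0
entry J[1][0] = 3.2196

3.220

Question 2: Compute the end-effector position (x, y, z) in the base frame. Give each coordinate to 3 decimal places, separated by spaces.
after link 1: o_1 = (2.0000, -3.4641, 4.0000)
after link 2: o_2 = (3.2196, -3.5765, 3.2929)

3.220 -3.576 3.293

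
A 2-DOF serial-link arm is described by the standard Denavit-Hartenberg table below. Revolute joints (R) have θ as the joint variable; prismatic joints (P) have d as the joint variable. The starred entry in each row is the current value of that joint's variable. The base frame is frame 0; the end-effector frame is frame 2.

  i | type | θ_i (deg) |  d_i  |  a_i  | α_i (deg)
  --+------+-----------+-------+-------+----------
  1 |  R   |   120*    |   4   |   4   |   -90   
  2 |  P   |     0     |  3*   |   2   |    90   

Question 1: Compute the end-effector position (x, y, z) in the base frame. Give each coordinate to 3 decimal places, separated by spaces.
after link 1: o_1 = (-2.0000, 3.4641, 4.0000)
after link 2: o_2 = (-5.5981, 3.6962, 4.0000)

-5.598 3.696 4.000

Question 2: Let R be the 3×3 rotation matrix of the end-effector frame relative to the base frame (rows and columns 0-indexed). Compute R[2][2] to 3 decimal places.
End-effector z-axis (col 2 of R) = (0.0000,0.0000,1.0000)
R[2][2] = 1.0000

1.000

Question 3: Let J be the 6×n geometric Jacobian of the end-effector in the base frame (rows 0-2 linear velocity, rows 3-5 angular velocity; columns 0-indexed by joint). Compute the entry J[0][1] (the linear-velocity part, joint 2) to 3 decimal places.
prismatic axis z_1 = (-0.8660,-0.5000,0.0000)
J_v[:, 1] = z_1; J_ω[:, 1] = (0,0,0)
entry J[0][1] = -0.8660

-0.866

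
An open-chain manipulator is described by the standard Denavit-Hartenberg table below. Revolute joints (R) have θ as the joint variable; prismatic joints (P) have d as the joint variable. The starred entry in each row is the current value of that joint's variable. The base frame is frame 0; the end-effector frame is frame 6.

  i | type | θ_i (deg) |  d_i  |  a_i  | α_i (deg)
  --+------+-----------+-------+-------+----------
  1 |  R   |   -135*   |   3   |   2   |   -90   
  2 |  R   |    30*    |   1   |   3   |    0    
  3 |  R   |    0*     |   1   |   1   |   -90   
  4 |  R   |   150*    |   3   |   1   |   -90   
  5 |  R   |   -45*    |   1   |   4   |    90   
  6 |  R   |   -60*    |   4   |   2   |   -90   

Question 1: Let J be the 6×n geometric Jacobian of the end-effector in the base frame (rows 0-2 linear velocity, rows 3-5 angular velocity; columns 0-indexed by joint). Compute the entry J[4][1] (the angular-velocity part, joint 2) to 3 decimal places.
axis z_1 = (0.7071,-0.7071,0.0000); lever o_n−o_1 = (1.9047,1.1800,-9.5532)
cross product → J_v[:, 1] = (6.7552,6.7552,2.1812)
J_ω[:, 1] = z_1
entry J[4][1] = -0.7071

-0.707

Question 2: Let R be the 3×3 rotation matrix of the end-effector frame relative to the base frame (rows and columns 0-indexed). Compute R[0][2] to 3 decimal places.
0.784

End-effector z-axis (col 2 of R) = (0.7840,0.6047,-0.1402)
R[0][2] = 0.7840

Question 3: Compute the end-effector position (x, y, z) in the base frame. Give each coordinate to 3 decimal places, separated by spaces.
0.491 -0.234 -6.553

after link 1: o_1 = (-1.4142, -1.4142, 3.0000)
after link 2: o_2 = (-2.5442, -3.9584, 1.5000)
after link 3: o_3 = (-2.4495, -5.2779, 1.0000)
after link 4: o_4 = (-1.2121, -3.3334, -1.1651)
after link 5: o_5 = (1.2065, -0.1396, -2.1398)
after link 6: o_6 = (0.4905, -0.2342, -6.5532)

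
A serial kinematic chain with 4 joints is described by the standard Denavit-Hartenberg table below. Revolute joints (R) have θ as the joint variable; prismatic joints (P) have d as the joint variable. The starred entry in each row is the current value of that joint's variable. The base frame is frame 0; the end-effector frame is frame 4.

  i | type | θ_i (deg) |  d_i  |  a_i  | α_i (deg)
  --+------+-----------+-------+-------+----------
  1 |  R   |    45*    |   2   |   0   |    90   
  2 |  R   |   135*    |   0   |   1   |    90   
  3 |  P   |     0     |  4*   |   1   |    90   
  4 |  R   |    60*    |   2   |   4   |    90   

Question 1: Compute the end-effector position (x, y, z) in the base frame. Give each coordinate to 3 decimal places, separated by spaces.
0.318 3.146 10.106

after link 1: o_1 = (0.0000, 0.0000, 2.0000)
after link 2: o_2 = (-0.5000, -0.5000, 2.7071)
after link 3: o_3 = (1.0000, 1.0000, 6.2426)
after link 4: o_4 = (0.3178, 3.1463, 10.1063)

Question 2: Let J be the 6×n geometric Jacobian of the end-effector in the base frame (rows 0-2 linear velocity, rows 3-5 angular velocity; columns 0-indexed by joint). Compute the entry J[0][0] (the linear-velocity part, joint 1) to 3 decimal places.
-3.146

axis z_0 = ẑ; lever o_n−o_0 = (0.3178,3.1463,10.1063)
cross product → J_v[:, 0] = (-3.1463,0.3178,0.0000)
J_ω[:, 0] = z_0
entry J[0][0] = -3.1463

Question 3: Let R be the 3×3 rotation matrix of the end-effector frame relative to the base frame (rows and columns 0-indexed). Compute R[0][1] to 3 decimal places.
End-effector y-axis (col 1 of R) = (-0.7071,0.7071,0.0000)
R[0][1] = -0.7071

-0.707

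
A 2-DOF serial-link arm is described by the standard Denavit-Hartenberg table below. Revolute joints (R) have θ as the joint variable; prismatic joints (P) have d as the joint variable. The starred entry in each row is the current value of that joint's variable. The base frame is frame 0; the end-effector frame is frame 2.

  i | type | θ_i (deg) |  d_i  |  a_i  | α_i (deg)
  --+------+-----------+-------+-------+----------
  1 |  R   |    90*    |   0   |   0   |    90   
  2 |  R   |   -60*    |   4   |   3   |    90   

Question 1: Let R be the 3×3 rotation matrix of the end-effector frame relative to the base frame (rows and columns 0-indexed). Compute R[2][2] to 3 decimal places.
-0.500

End-effector z-axis (col 2 of R) = (0.0000,-0.8660,-0.5000)
R[2][2] = -0.5000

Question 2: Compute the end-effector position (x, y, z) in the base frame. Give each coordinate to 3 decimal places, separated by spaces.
4.000 1.500 -2.598

after link 1: o_1 = (0.0000, 0.0000, 0.0000)
after link 2: o_2 = (4.0000, 1.5000, -2.5981)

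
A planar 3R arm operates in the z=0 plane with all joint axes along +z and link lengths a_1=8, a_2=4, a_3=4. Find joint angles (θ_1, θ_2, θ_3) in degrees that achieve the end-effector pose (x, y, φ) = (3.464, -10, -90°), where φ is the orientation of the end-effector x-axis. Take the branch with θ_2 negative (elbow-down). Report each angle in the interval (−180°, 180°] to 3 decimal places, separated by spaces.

-30.001 -120.001 60.001

wrist centre = target − a_3·(cos φ, sin φ) = (3.4640, -6.0000)
cos θ_2 = (47.9993−8²−4²)/(2·8·4) = -0.5000; θ_2 = -120.0007° (elbow-down)
β = atan2(-6.0000,3.4640) = -60.0007°; ψ = atan2(-3.4641,6.0000) = -30.0000°
θ_1 = β − ψ = -30.0007°
θ_3 = φ − θ_1 − θ_2 = 60.0015° (wrapped to (-180°,180°])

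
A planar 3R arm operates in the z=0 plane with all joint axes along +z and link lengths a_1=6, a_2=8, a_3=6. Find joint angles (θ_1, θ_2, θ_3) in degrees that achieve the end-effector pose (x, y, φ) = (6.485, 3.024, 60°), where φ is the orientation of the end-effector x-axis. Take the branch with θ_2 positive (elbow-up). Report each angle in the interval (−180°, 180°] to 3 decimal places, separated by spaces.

-134.996 149.998 44.998

wrist centre = target − a_3·(cos φ, sin φ) = (3.4850, -2.1722)
cos θ_2 = (16.8635−6²−8²)/(2·6·8) = -0.8660; θ_2 = 149.9977° (elbow-up)
β = atan2(-2.1722,3.4850) = -31.9347°; ψ = atan2(4.0003,-0.9280) = 103.0613°
θ_1 = β − ψ = -134.9960°
θ_3 = φ − θ_1 − θ_2 = 44.9983° (wrapped to (-180°,180°])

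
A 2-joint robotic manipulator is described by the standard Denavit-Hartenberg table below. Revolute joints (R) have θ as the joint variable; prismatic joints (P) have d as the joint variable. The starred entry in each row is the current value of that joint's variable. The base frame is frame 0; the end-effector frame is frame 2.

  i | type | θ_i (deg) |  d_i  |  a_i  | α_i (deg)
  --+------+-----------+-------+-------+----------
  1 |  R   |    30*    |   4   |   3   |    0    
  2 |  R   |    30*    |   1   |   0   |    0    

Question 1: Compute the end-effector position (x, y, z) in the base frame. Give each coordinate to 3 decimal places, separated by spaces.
2.598 1.500 5.000

after link 1: o_1 = (2.5981, 1.5000, 4.0000)
after link 2: o_2 = (2.5981, 1.5000, 5.0000)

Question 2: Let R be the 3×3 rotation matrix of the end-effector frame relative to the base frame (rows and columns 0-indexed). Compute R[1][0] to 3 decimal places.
End-effector x-axis (col 0 of R) = (0.5000,0.8660,0.0000)
R[1][0] = 0.8660

0.866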